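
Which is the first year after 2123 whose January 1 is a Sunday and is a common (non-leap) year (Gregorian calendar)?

2130

Jan 1 advances by 2 weekdays after a leap year and by 1 after a common year.
2123: Jan 1 is Friday.
2124: Saturday (leap)
2125: Monday
2126: Tuesday
2127: Wednesday
2128: Thursday (leap)
2129: Saturday
2130: Sunday
2130 begins on a Sunday and is a common year.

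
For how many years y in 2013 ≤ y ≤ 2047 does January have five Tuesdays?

16

January has 31 days; it has five Tuesdays when Tuesday falls among the first (month-length − 28) days — i.e. when January 1 is one of Tuesday/Monday/Sunday.
January 1 by year: 2013:Tue✓ 2014:Wed 2015:Thu 2016:Fri 2017:Sun✓ 2018:Mon✓ 2019:Tue✓ 2020:Wed 2021:Fri 2022:Sat 2023:Sun✓ 2024:Mon✓ 2025:Wed 2026:Thu 2027:Fri …(5 more)… 2033:Sat 2034:Sun✓ 2035:Mon✓ 2036:Tue✓ 2037:Thu 2038:Fri 2039:Sat 2040:Sun✓ 2041:Tue✓ 2042:Wed 2043:Thu 2044:Fri 2045:Sun✓ 2046:Mon✓ 2047:Tue✓
Years with five Tuesdays: 2013, 2017, 2018, 2019, 2023, 2024, 2029, 2030, 2034, 2035, 2036, 2040, 2041, 2045, 2046, 2047 → 16.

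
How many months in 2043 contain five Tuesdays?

A month of length L has five Tuesdays iff its first Tuesday is on day ≤ L−28 (so day 1–3 in a 31-day month, 1–2 in a 30-day month, day 1 in a leap February).
Checking each month of 2043: Jan starts Thu (31d); Feb starts Sun (28d); Mar starts Sun (31d) ✓; Apr starts Wed (30d); May starts Fri (31d); Jun starts Mon (30d) ✓; Jul starts Wed (31d); Aug starts Sat (31d); Sep starts Tue (30d) ✓; Oct starts Thu (31d); Nov starts Sun (30d); Dec starts Tue (31d) ✓.
Five-Tuesday months: March, June, September, December → 4.

4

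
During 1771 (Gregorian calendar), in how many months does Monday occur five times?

4

A month of length L has five Mondays iff its first Monday is on day ≤ L−28 (so day 1–3 in a 31-day month, 1–2 in a 30-day month, day 1 in a leap February).
Checking each month of 1771: Jan starts Tue (31d); Feb starts Fri (28d); Mar starts Fri (31d); Apr starts Mon (30d) ✓; May starts Wed (31d); Jun starts Sat (30d); Jul starts Mon (31d) ✓; Aug starts Thu (31d); Sep starts Sun (30d) ✓; Oct starts Tue (31d); Nov starts Fri (30d); Dec starts Sun (31d) ✓.
Five-Monday months: April, July, September, December → 4.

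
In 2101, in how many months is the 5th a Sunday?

1

Check the 5th of each month of 2101: Jan 5: Wed, Feb 5: Sat, Mar 5: Sat, Apr 5: Tue, May 5: Thu, Jun 5: Sun, Jul 5: Tue, Aug 5: Fri, Sep 5: Mon, Oct 5: Wed, Nov 5: Sat, Dec 5: Mon.
Sunday occurs in June — 1 month.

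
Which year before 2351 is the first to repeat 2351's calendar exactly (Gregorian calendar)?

2345

Two years share a calendar iff Jan 1 falls on the same weekday and both are leap or both are common. 2351: Jan 1 is Monday, common year.
2350: Jan 1 Sunday, common
2349: Jan 1 Saturday, common
2348: Jan 1 Thursday, leap
2347: Jan 1 Wednesday, common
2346: Jan 1 Tuesday, common
2345: Jan 1 Monday, common
2345 matches on both conditions.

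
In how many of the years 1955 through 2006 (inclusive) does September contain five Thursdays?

September has 30 days; it has five Thursdays when Thursday falls among the first (month-length − 28) days — i.e. when September 1 is one of Thursday/Wednesday.
September 1 by year: 1955:Thu✓ 1956:Sat 1957:Sun 1958:Mon 1959:Tue 1960:Thu✓ 1961:Fri 1962:Sat 1963:Sun 1964:Tue 1965:Wed✓ 1966:Thu✓ 1967:Fri 1968:Sun 1969:Mon …(22 more)… 1992:Tue 1993:Wed✓ 1994:Thu✓ 1995:Fri 1996:Sun 1997:Mon 1998:Tue 1999:Wed✓ 2000:Fri 2001:Sat 2002:Sun 2003:Mon 2004:Wed✓ 2005:Thu✓ 2006:Fri
Years with five Thursdays: 1955, 1960, 1965, 1966, 1971, 1976, 1977, 1982, 1983, 1988, 1993, 1994, 1999, 2004, 2005 → 15.

15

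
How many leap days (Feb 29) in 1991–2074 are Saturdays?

3

Leap years in 1991–2074: 21 of them.
Feb 29 weekday advances by 5 (mod 7) from one leap year to the next four years later (or differs when a century non-leap intervenes).
Leap-day weekdays: 1992:Sat✓ 1996:Thu 2000:Tue 2004:Sun 2008:Fri 2012:Wed 2016:Mon 2020:Sat✓ 2024:Thu 2028:Tue 2032:Sun 2036:Fri 2040:Wed 2044:Mon 2048:Sat✓ 2052:Thu 2056:Tue 2060:Sun 2064:Fri 2068:Wed 2072:Mon
Saturday: 1992, 2020, 2048 → 3.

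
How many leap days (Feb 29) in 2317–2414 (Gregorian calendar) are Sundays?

Leap years in 2317–2414: 24 of them.
Feb 29 weekday advances by 5 (mod 7) from one leap year to the next four years later (or differs when a century non-leap intervenes).
Leap-day weekdays: 2320:Sun✓ 2324:Fri 2328:Wed 2332:Mon 2336:Sat 2340:Thu 2344:Tue 2348:Sun✓ 2352:Fri 2356:Wed 2360:Mon 2364:Sat 2368:Thu 2372:Tue 2376:Sun✓ 2380:Fri 2384:Wed 2388:Mon 2392:Sat 2396:Thu 2400:Tue 2404:Sun✓ 2408:Fri 2412:Wed
Sunday: 2320, 2348, 2376, 2404 → 4.

4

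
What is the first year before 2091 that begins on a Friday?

2083

Jan 1 advances by 2 weekdays after a leap year and by 1 after a common year.
2091: Jan 1 is Monday.
2090: Sunday
2089: Saturday
2088: Thursday (leap)
2087: Wednesday
2086: Tuesday
2085: Monday
2084: Saturday (leap)
2083: Friday
2083 begins on a Friday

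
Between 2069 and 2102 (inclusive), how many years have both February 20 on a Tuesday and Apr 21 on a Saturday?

Check each year's weekday for February 20 and Apr 21:
  2069: Wed/Sun  2070: Thu/Mon  2071: Fri/Tue  2072: Sat/Thu  2073: Mon/Fri  2074: Tue/Sat ✓  2075: Wed/Sun  2076: Thu/Tue  2077: Sat/Wed  2078: Sun/Thu  2079: Mon/Fri  2080: Tue/Sun  2081: Thu/Mon  2082: Fri/Tue  …(6 more)…  2089: Sun/Thu  2090: Mon/Fri  2091: Tue/Sat ✓  2092: Wed/Mon  2093: Fri/Tue  2094: Sat/Wed  2095: Sun/Thu  2096: Mon/Sat  2097: Wed/Sun  2098: Thu/Mon  2099: Fri/Tue  2100: Sat/Wed  2101: Sun/Thu  2102: Mon/Fri
Both conditions hold in: 2074, 2085, 2091 — 3.

3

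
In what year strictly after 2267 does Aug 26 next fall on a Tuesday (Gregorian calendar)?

From one year to the next, a fixed date's weekday advances by 1, or by 2 when a Feb 29 lies between the two dates.
2267: August 26 is Monday.
2268: Wednesday (+2)
2269: Thursday (+1)
2270: Friday (+1)
2271: Saturday (+1)
2272: Monday (+2)
2273: Tuesday (+1)
Aug 26 falls on a Tuesday in 2273.

2273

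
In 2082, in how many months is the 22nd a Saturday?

1

Check the 22nd of each month of 2082: Jan 22: Thu, Feb 22: Sun, Mar 22: Sun, Apr 22: Wed, May 22: Fri, Jun 22: Mon, Jul 22: Wed, Aug 22: Sat, Sep 22: Tue, Oct 22: Thu, Nov 22: Sun, Dec 22: Tue.
Saturday occurs in August — 1 month.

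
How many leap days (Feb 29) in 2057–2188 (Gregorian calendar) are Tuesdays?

Leap years in 2057–2188: 32 of them.
Feb 29 weekday advances by 5 (mod 7) from one leap year to the next four years later (or differs when a century non-leap intervenes).
Leap-day weekdays: 2060:Sun 2064:Fri 2068:Wed 2072:Mon 2076:Sat 2080:Thu 2084:Tue✓ 2088:Sun 2092:Fri 2096:Wed 2104:Fri 2108:Wed 2112:Mon …(6 more)… 2140:Mon 2144:Sat 2148:Thu 2152:Tue✓ 2156:Sun 2160:Fri 2164:Wed 2168:Mon 2172:Sat 2176:Thu 2180:Tue✓ 2184:Sun 2188:Fri
Tuesday: 2084, 2124, 2152, 2180 → 4.

4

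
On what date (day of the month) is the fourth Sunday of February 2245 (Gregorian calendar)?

February 1, 2245 is a Saturday, so the first Sunday is the 2nd.
The fourth Sunday is 2 + 21 = 23.

23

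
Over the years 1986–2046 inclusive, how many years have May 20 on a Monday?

8

Track May 20's weekday year by year (advancing +1, or +2 across a Feb 29):
  1986: Tue  1987: Wed (+1)  1988: Fri (+2)  1989: Sat (+1)  1990: Sun (+1)
  1991: Mon (+1) ✓  1992: Wed (+2)  1993: Thu (+1)  1994: Fri (+1)  1995: Sat (+1)
  1996: Mon (+2) ✓  1997: Tue (+1)  1998: Wed (+1)  1999: Thu (+1)  … (33 more years) …
  2033: Fri (+1)  2034: Sat (+1)  2035: Sun (+1)  2036: Tue (+2)  2037: Wed (+1)
  2038: Thu (+1)  2039: Fri (+1)  2040: Sun (+2)  2041: Mon (+1) ✓  2042: Tue (+1)
  2043: Wed (+1)  2044: Fri (+2)  2045: Sat (+1)  2046: Sun (+1)
Monday years: 1991, 1996, 2002, 2013, 2019, 2024, 2030, 2041 — 8 in total.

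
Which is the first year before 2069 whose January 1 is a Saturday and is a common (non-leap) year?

2067

Jan 1 advances by 2 weekdays after a leap year and by 1 after a common year.
2069: Jan 1 is Tuesday.
2068: Sunday (leap)
2067: Saturday
2067 begins on a Saturday and is a common year.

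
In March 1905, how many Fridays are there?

March 1905 has 31 days and begins on Wednesday.
The first Friday is March 3.
Fridays fall on 3, 10, 17, 24, 31 — that's 5.

5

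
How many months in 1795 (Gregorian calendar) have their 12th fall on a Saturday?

Check the 12th of each month of 1795: Jan 12: Mon, Feb 12: Thu, Mar 12: Thu, Apr 12: Sun, May 12: Tue, Jun 12: Fri, Jul 12: Sun, Aug 12: Wed, Sep 12: Sat, Oct 12: Mon, Nov 12: Thu, Dec 12: Sat.
Saturday occurs in September, December — 2 months.

2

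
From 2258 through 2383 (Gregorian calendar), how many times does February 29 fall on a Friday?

4

Leap years in 2258–2383: 30 of them.
Feb 29 weekday advances by 5 (mod 7) from one leap year to the next four years later (or differs when a century non-leap intervenes).
Leap-day weekdays: 2260:Wed 2264:Mon 2268:Sat 2272:Thu 2276:Tue 2280:Sun 2284:Fri✓ 2288:Wed 2292:Mon 2296:Sat 2304:Mon 2308:Sat 2312:Thu …(4 more)… 2332:Mon 2336:Sat 2340:Thu 2344:Tue 2348:Sun 2352:Fri✓ 2356:Wed 2360:Mon 2364:Sat 2368:Thu 2372:Tue 2376:Sun 2380:Fri✓
Friday: 2284, 2324, 2352, 2380 → 4.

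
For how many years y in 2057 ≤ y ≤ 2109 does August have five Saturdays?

22

August has 31 days; it has five Saturdays when Saturday falls among the first (month-length − 28) days — i.e. when August 1 is one of Saturday/Friday/Thursday.
August 1 by year: 2057:Wed 2058:Thu✓ 2059:Fri✓ 2060:Sun 2061:Mon 2062:Tue 2063:Wed 2064:Fri✓ 2065:Sat✓ 2066:Sun 2067:Mon 2068:Wed 2069:Thu✓ 2070:Fri✓ 2071:Sat✓ …(23 more)… 2095:Mon 2096:Wed 2097:Thu✓ 2098:Fri✓ 2099:Sat✓ 2100:Sun 2101:Mon 2102:Tue 2103:Wed 2104:Fri✓ 2105:Sat✓ 2106:Sun 2107:Mon 2108:Wed 2109:Thu✓
Years with five Saturdays: 2058, 2059, 2064, 2065, 2069, 2070, 2071, 2075, 2076, 2080, 2081, 2082, 2086, 2087, 2092, 2093, 2097, 2098, 2099, 2104, 2105, 2109 → 22.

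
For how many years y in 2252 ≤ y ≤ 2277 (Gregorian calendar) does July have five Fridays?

12

July has 31 days; it has five Fridays when Friday falls among the first (month-length − 28) days — i.e. when July 1 is one of Friday/Thursday/Wednesday.
July 1 by year: 2252:Thu✓ 2253:Fri✓ 2254:Sat 2255:Sun 2256:Tue 2257:Wed✓ 2258:Thu✓ 2259:Fri✓ 2260:Sun 2261:Mon 2262:Tue 2263:Wed✓ 2264:Fri✓ 2265:Sat 2266:Sun 2267:Mon 2268:Wed✓ 2269:Thu✓ 2270:Fri✓ 2271:Sat 2272:Mon 2273:Tue 2274:Wed✓ 2275:Thu✓ 2276:Sat 2277:Sun
Years with five Fridays: 2252, 2253, 2257, 2258, 2259, 2263, 2264, 2268, 2269, 2270, 2274, 2275 → 12.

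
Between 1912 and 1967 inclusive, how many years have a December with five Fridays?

24

December has 31 days; it has five Fridays when Friday falls among the first (month-length − 28) days — i.e. when December 1 is one of Friday/Thursday/Wednesday.
December 1 by year: 1912:Sun 1913:Mon 1914:Tue 1915:Wed✓ 1916:Fri✓ 1917:Sat 1918:Sun 1919:Mon 1920:Wed✓ 1921:Thu✓ 1922:Fri✓ 1923:Sat 1924:Mon 1925:Tue 1926:Wed✓ …(26 more)… 1953:Tue 1954:Wed✓ 1955:Thu✓ 1956:Sat 1957:Sun 1958:Mon 1959:Tue 1960:Thu✓ 1961:Fri✓ 1962:Sat 1963:Sun 1964:Tue 1965:Wed✓ 1966:Thu✓ 1967:Fri✓
Years with five Fridays: 1915, 1916, 1920, 1921, 1922, 1926, 1927, 1932, 1933, 1937, 1938, 1939, 1943, 1944, 1948, 1949, 1950, 1954, 1955, 1960, 1961, 1965, 1966, 1967 → 24.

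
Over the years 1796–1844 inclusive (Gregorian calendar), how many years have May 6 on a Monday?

Track May 6's weekday year by year (advancing +1, or +2 across a Feb 29):
  1796: Fri  1797: Sat (+1)  1798: Sun (+1)  1799: Mon (+1) ✓  1800: Tue (+1)
  1801: Wed (+1)  1802: Thu (+1)  1803: Fri (+1)  1804: Sun (+2)  1805: Mon (+1) ✓
  1806: Tue (+1)  1807: Wed (+1)  1808: Fri (+2)  1809: Sat (+1)  … (21 more years) …
  1831: Fri (+1)  1832: Sun (+2)  1833: Mon (+1) ✓  1834: Tue (+1)  1835: Wed (+1)
  1836: Fri (+2)  1837: Sat (+1)  1838: Sun (+1)  1839: Mon (+1) ✓  1840: Wed (+2)
  1841: Thu (+1)  1842: Fri (+1)  1843: Sat (+1)  1844: Mon (+2) ✓
Monday years: 1799, 1805, 1811, 1816, 1822, 1833, 1839, 1844 — 8 in total.

8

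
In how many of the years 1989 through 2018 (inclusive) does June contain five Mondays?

June has 30 days; it has five Mondays when Monday falls among the first (month-length − 28) days — i.e. when June 1 is one of Monday/Sunday.
June 1 by year: 1989:Thu 1990:Fri 1991:Sat 1992:Mon✓ 1993:Tue 1994:Wed 1995:Thu 1996:Sat 1997:Sun✓ 1998:Mon✓ 1999:Tue 2000:Thu 2001:Fri 2002:Sat 2003:Sun✓ 2004:Tue 2005:Wed 2006:Thu 2007:Fri 2008:Sun✓ 2009:Mon✓ 2010:Tue 2011:Wed 2012:Fri 2013:Sat 2014:Sun✓ 2015:Mon✓ 2016:Wed 2017:Thu 2018:Fri
Years with five Mondays: 1992, 1997, 1998, 2003, 2008, 2009, 2014, 2015 → 8.

8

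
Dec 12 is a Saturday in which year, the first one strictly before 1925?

From one year to the next, a fixed date's weekday advances by 1, or by 2 when a Feb 29 lies between the two dates.
1925: December 12 is Saturday.
1924: Friday (−1)
1923: Wednesday (−2)
1922: Tuesday (−1)
1921: Monday (−1)
1920: Sunday (−1)
1919: Friday (−2)
1918: Thursday (−1)
1917: Wednesday (−1)
1916: Tuesday (−1)
1915: Sunday (−2)
1914: Saturday (−1)
Dec 12 falls on a Saturday in 1914.

1914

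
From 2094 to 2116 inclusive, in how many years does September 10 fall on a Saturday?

Track September 10's weekday year by year (advancing +1, or +2 across a Feb 29):
  2094: Fri  2095: Sat (+1) ✓  2096: Mon (+2)  2097: Tue (+1)  2098: Wed (+1)
  2099: Thu (+1)  2100: Fri (+1)  2101: Sat (+1) ✓  2102: Sun (+1)  2103: Mon (+1)
  2104: Wed (+2)  2105: Thu (+1)  2106: Fri (+1)  2107: Sat (+1) ✓  2108: Mon (+2)
  2109: Tue (+1)  2110: Wed (+1)  2111: Thu (+1)  2112: Sat (+2) ✓  2113: Sun (+1)
  2114: Mon (+1)  2115: Tue (+1)  2116: Thu (+2)
Saturday years: 2095, 2101, 2107, 2112 — 4 in total.

4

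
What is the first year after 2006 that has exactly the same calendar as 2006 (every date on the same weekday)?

2017

Two years share a calendar iff Jan 1 falls on the same weekday and both are leap or both are common. 2006: Jan 1 is Sunday, common year.
2007: Jan 1 Monday, common
2008: Jan 1 Tuesday, leap
2009: Jan 1 Thursday, common
2010: Jan 1 Friday, common
2011: Jan 1 Saturday, common
2012: Jan 1 Sunday, leap
2013: Jan 1 Tuesday, common
2014: Jan 1 Wednesday, common
2015: Jan 1 Thursday, common
2016: Jan 1 Friday, leap
2017: Jan 1 Sunday, common
2017 matches on both conditions.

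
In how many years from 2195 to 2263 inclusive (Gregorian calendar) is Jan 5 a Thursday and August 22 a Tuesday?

7

Check each year's weekday for Jan 5 and August 22:
  2195: Mon/Sat  2196: Tue/Mon  2197: Thu/Tue ✓  2198: Fri/Wed  2199: Sat/Thu  2200: Sun/Fri  2201: Mon/Sat  2202: Tue/Sun  2203: Wed/Mon  2204: Thu/Wed  2205: Sat/Thu  2206: Sun/Fri  2207: Mon/Sat  2208: Tue/Mon  …(41 more)…  2250: Sat/Thu  2251: Sun/Fri  2252: Mon/Sun  2253: Wed/Mon  2254: Thu/Tue ✓  2255: Fri/Wed  2256: Sat/Fri  2257: Mon/Sat  2258: Tue/Sun  2259: Wed/Mon  2260: Thu/Wed  2261: Sat/Thu  2262: Sun/Fri  2263: Mon/Sat
Both conditions hold in: 2197, 2209, 2215, 2226, 2237, 2243, 2254 — 7.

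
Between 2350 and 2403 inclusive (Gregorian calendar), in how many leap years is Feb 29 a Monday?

2

Leap years in 2350–2403: 13 of them.
Feb 29 weekday advances by 5 (mod 7) from one leap year to the next four years later (or differs when a century non-leap intervenes).
Leap-day weekdays: 2352:Fri 2356:Wed 2360:Mon✓ 2364:Sat 2368:Thu 2372:Tue 2376:Sun 2380:Fri 2384:Wed 2388:Mon✓ 2392:Sat 2396:Thu 2400:Tue
Monday: 2360, 2388 → 2.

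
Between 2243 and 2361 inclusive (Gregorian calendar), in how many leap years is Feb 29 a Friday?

4

Leap years in 2243–2361: 29 of them.
Feb 29 weekday advances by 5 (mod 7) from one leap year to the next four years later (or differs when a century non-leap intervenes).
Leap-day weekdays: 2244:Thu 2248:Tue 2252:Sun 2256:Fri✓ 2260:Wed 2264:Mon 2268:Sat 2272:Thu 2276:Tue 2280:Sun 2284:Fri✓ 2288:Wed 2292:Mon …(3 more)… 2312:Thu 2316:Tue 2320:Sun 2324:Fri✓ 2328:Wed 2332:Mon 2336:Sat 2340:Thu 2344:Tue 2348:Sun 2352:Fri✓ 2356:Wed 2360:Mon
Friday: 2256, 2284, 2324, 2352 → 4.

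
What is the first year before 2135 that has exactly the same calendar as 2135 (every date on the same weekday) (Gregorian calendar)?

Two years share a calendar iff Jan 1 falls on the same weekday and both are leap or both are common. 2135: Jan 1 is Saturday, common year.
2134: Jan 1 Friday, common
2133: Jan 1 Thursday, common
2132: Jan 1 Tuesday, leap
2131: Jan 1 Monday, common
2130: Jan 1 Sunday, common
2129: Jan 1 Saturday, common
2129 matches on both conditions.

2129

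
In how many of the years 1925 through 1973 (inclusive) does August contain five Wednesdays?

August has 31 days; it has five Wednesdays when Wednesday falls among the first (month-length − 28) days — i.e. when August 1 is one of Wednesday/Tuesday/Monday.
August 1 by year: 1925:Sat 1926:Sun 1927:Mon✓ 1928:Wed✓ 1929:Thu 1930:Fri 1931:Sat 1932:Mon✓ 1933:Tue✓ 1934:Wed✓ 1935:Thu 1936:Sat 1937:Sun 1938:Mon✓ 1939:Tue✓ …(19 more)… 1959:Sat 1960:Mon✓ 1961:Tue✓ 1962:Wed✓ 1963:Thu 1964:Sat 1965:Sun 1966:Mon✓ 1967:Tue✓ 1968:Thu 1969:Fri 1970:Sat 1971:Sun 1972:Tue✓ 1973:Wed✓
Years with five Wednesdays: 1927, 1928, 1932, 1933, 1934, 1938, 1939, 1944, 1945, 1949, 1950, 1951, 1955, 1956, 1960, 1961, 1962, 1966, 1967, 1972, 1973 → 21.

21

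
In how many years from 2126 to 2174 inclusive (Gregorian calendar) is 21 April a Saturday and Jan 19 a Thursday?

Check each year's weekday for 21 April and Jan 19:
  2126: Sun/Sat  2127: Mon/Sun  2128: Wed/Mon  2129: Thu/Wed  2130: Fri/Thu  2131: Sat/Fri  2132: Mon/Sat  2133: Tue/Mon  2134: Wed/Tue  2135: Thu/Wed  2136: Sat/Thu ✓  2137: Sun/Sat  2138: Mon/Sun  2139: Tue/Mon  …(21 more)…  2161: Tue/Mon  2162: Wed/Tue  2163: Thu/Wed  2164: Sat/Thu ✓  2165: Sun/Sat  2166: Mon/Sun  2167: Tue/Mon  2168: Thu/Tue  2169: Fri/Thu  2170: Sat/Fri  2171: Sun/Sat  2172: Tue/Sun  2173: Wed/Tue  2174: Thu/Wed
Both conditions hold in: 2136, 2164 — 2.

2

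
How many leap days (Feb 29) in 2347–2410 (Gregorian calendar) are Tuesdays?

2

Leap years in 2347–2410: 16 of them.
Feb 29 weekday advances by 5 (mod 7) from one leap year to the next four years later (or differs when a century non-leap intervenes).
Leap-day weekdays: 2348:Sun 2352:Fri 2356:Wed 2360:Mon 2364:Sat 2368:Thu 2372:Tue✓ 2376:Sun 2380:Fri 2384:Wed 2388:Mon 2392:Sat 2396:Thu 2400:Tue✓ 2404:Sun 2408:Fri
Tuesday: 2372, 2400 → 2.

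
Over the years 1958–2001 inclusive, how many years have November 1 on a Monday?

Track November 1's weekday year by year (advancing +1, or +2 across a Feb 29):
  1958: Sat  1959: Sun (+1)  1960: Tue (+2)  1961: Wed (+1)  1962: Thu (+1)
  1963: Fri (+1)  1964: Sun (+2)  1965: Mon (+1) ✓  1966: Tue (+1)  1967: Wed (+1)
  1968: Fri (+2)  1969: Sat (+1)  1970: Sun (+1)  1971: Mon (+1) ✓  … (16 more years) …
  1988: Tue (+2)  1989: Wed (+1)  1990: Thu (+1)  1991: Fri (+1)  1992: Sun (+2)
  1993: Mon (+1) ✓  1994: Tue (+1)  1995: Wed (+1)  1996: Fri (+2)  1997: Sat (+1)
  1998: Sun (+1)  1999: Mon (+1) ✓  2000: Wed (+2)  2001: Thu (+1)
Monday years: 1965, 1971, 1976, 1982, 1993, 1999 — 6 in total.

6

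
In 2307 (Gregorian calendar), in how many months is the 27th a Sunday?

2

Check the 27th of each month of 2307: Jan 27: Sun, Feb 27: Wed, Mar 27: Wed, Apr 27: Sat, May 27: Mon, Jun 27: Thu, Jul 27: Sat, Aug 27: Tue, Sep 27: Fri, Oct 27: Sun, Nov 27: Wed, Dec 27: Fri.
Sunday occurs in January, October — 2 months.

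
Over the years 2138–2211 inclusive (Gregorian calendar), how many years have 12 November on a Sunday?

Track 12 November's weekday year by year (advancing +1, or +2 across a Feb 29):
  2138: Wed  2139: Thu (+1)  2140: Sat (+2)  2141: Sun (+1) ✓  2142: Mon (+1)
  2143: Tue (+1)  2144: Thu (+2)  2145: Fri (+1)  2146: Sat (+1)  2147: Sun (+1) ✓
  2148: Tue (+2)  2149: Wed (+1)  2150: Thu (+1)  2151: Fri (+1)  … (46 more years) …
  2198: Mon (+1)  2199: Tue (+1)  2200: Wed (+1)  2201: Thu (+1)  2202: Fri (+1)
  2203: Sat (+1)  2204: Mon (+2)  2205: Tue (+1)  2206: Wed (+1)  2207: Thu (+1)
  2208: Sat (+2)  2209: Sun (+1) ✓  2210: Mon (+1)  2211: Tue (+1)
Sunday years: 2141, 2147, 2152, 2158, 2169, 2175, 2180, 2186, 2197, 2209 — 10 in total.

10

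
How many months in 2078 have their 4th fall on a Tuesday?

Check the 4th of each month of 2078: Jan 4: Tue, Feb 4: Fri, Mar 4: Fri, Apr 4: Mon, May 4: Wed, Jun 4: Sat, Jul 4: Mon, Aug 4: Thu, Sep 4: Sun, Oct 4: Tue, Nov 4: Fri, Dec 4: Sun.
Tuesday occurs in January, October — 2 months.

2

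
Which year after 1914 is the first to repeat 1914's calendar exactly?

Two years share a calendar iff Jan 1 falls on the same weekday and both are leap or both are common. 1914: Jan 1 is Thursday, common year.
1915: Jan 1 Friday, common
1916: Jan 1 Saturday, leap
1917: Jan 1 Monday, common
1918: Jan 1 Tuesday, common
1919: Jan 1 Wednesday, common
1920: Jan 1 Thursday, leap
1921: Jan 1 Saturday, common
1922: Jan 1 Sunday, common
1923: Jan 1 Monday, common
1924: Jan 1 Tuesday, leap
1925: Jan 1 Thursday, common
1925 matches on both conditions.

1925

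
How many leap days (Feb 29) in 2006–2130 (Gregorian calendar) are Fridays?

5

Leap years in 2006–2130: 30 of them.
Feb 29 weekday advances by 5 (mod 7) from one leap year to the next four years later (or differs when a century non-leap intervenes).
Leap-day weekdays: 2008:Fri✓ 2012:Wed 2016:Mon 2020:Sat 2024:Thu 2028:Tue 2032:Sun 2036:Fri✓ 2040:Wed 2044:Mon 2048:Sat 2052:Thu 2056:Tue …(4 more)… 2076:Sat 2080:Thu 2084:Tue 2088:Sun 2092:Fri✓ 2096:Wed 2104:Fri✓ 2108:Wed 2112:Mon 2116:Sat 2120:Thu 2124:Tue 2128:Sun
Friday: 2008, 2036, 2064, 2092, 2104 → 5.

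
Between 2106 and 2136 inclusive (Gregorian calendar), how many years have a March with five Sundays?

March has 31 days; it has five Sundays when Sunday falls among the first (month-length − 28) days — i.e. when March 1 is one of Sunday/Saturday/Friday.
March 1 by year: 2106:Mon 2107:Tue 2108:Thu 2109:Fri✓ 2110:Sat✓ 2111:Sun✓ 2112:Tue 2113:Wed 2114:Thu 2115:Fri✓ 2116:Sun✓ 2117:Mon 2118:Tue 2119:Wed 2120:Fri✓ 2121:Sat✓ 2122:Sun✓ 2123:Mon 2124:Wed 2125:Thu 2126:Fri✓ 2127:Sat✓ 2128:Mon 2129:Tue 2130:Wed 2131:Thu 2132:Sat✓ 2133:Sun✓ 2134:Mon 2135:Tue 2136:Thu
Years with five Sundays: 2109, 2110, 2111, 2115, 2116, 2120, 2121, 2122, 2126, 2127, 2132, 2133 → 12.

12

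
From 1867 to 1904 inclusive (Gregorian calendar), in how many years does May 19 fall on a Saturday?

Track May 19's weekday year by year (advancing +1, or +2 across a Feb 29):
  1867: Sun  1868: Tue (+2)  1869: Wed (+1)  1870: Thu (+1)  1871: Fri (+1)
  1872: Sun (+2)  1873: Mon (+1)  1874: Tue (+1)  1875: Wed (+1)  1876: Fri (+2)
  1877: Sat (+1) ✓  1878: Sun (+1)  1879: Mon (+1)  1880: Wed (+2)  … (10 more years) …
  1891: Tue (+1)  1892: Thu (+2)  1893: Fri (+1)  1894: Sat (+1) ✓  1895: Sun (+1)
  1896: Tue (+2)  1897: Wed (+1)  1898: Thu (+1)  1899: Fri (+1)  1900: Sat (+1) ✓
  1901: Sun (+1)  1902: Mon (+1)  1903: Tue (+1)  1904: Thu (+2)
Saturday years: 1877, 1883, 1888, 1894, 1900 — 5 in total.

5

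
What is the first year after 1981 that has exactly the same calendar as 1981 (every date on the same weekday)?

1987

Two years share a calendar iff Jan 1 falls on the same weekday and both are leap or both are common. 1981: Jan 1 is Thursday, common year.
1982: Jan 1 Friday, common
1983: Jan 1 Saturday, common
1984: Jan 1 Sunday, leap
1985: Jan 1 Tuesday, common
1986: Jan 1 Wednesday, common
1987: Jan 1 Thursday, common
1987 matches on both conditions.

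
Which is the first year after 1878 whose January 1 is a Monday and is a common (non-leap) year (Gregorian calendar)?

1883

Jan 1 advances by 2 weekdays after a leap year and by 1 after a common year.
1878: Jan 1 is Tuesday.
1879: Wednesday
1880: Thursday (leap)
1881: Saturday
1882: Sunday
1883: Monday
1883 begins on a Monday and is a common year.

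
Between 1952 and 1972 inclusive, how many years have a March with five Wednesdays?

9

March has 31 days; it has five Wednesdays when Wednesday falls among the first (month-length − 28) days — i.e. when March 1 is one of Wednesday/Tuesday/Monday.
March 1 by year: 1952:Sat 1953:Sun 1954:Mon✓ 1955:Tue✓ 1956:Thu 1957:Fri 1958:Sat 1959:Sun 1960:Tue✓ 1961:Wed✓ 1962:Thu 1963:Fri 1964:Sun 1965:Mon✓ 1966:Tue✓ 1967:Wed✓ 1968:Fri 1969:Sat 1970:Sun 1971:Mon✓ 1972:Wed✓
Years with five Wednesdays: 1954, 1955, 1960, 1961, 1965, 1966, 1967, 1971, 1972 → 9.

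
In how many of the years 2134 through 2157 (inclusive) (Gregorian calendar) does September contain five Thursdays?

September has 30 days; it has five Thursdays when Thursday falls among the first (month-length − 28) days — i.e. when September 1 is one of Thursday/Wednesday.
September 1 by year: 2134:Wed✓ 2135:Thu✓ 2136:Sat 2137:Sun 2138:Mon 2139:Tue 2140:Thu✓ 2141:Fri 2142:Sat 2143:Sun 2144:Tue 2145:Wed✓ 2146:Thu✓ 2147:Fri 2148:Sun 2149:Mon 2150:Tue 2151:Wed✓ 2152:Fri 2153:Sat 2154:Sun 2155:Mon 2156:Wed✓ 2157:Thu✓
Years with five Thursdays: 2134, 2135, 2140, 2145, 2146, 2151, 2156, 2157 → 8.

8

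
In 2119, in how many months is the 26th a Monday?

Check the 26th of each month of 2119: Jan 26: Thu, Feb 26: Sun, Mar 26: Sun, Apr 26: Wed, May 26: Fri, Jun 26: Mon, Jul 26: Wed, Aug 26: Sat, Sep 26: Tue, Oct 26: Thu, Nov 26: Sun, Dec 26: Tue.
Monday occurs in June — 1 month.

1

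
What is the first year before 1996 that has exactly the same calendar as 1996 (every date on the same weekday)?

Two years share a calendar iff Jan 1 falls on the same weekday and both are leap or both are common. 1996: Jan 1 is Monday, leap year.
1995: Jan 1 Sunday, common
1994: Jan 1 Saturday, common
1993: Jan 1 Friday, common
1992: Jan 1 Wednesday, leap
1991: Jan 1 Tuesday, common
1990: Jan 1 Monday, common
1989: Jan 1 Sunday, common
1988: Jan 1 Friday, leap
1987: Jan 1 Thursday, common
1986: Jan 1 Wednesday, common
1985: Jan 1 Tuesday, common
1984: Jan 1 Sunday, leap
1983: Jan 1 Saturday, common
1982: Jan 1 Friday, common
1981: Jan 1 Thursday, common
1980: Jan 1 Tuesday, leap
1979: Jan 1 Monday, common
1978: Jan 1 Sunday, common
1977: Jan 1 Saturday, common
1976: Jan 1 Thursday, leap
1975: Jan 1 Wednesday, common
1974: Jan 1 Tuesday, common
1973: Jan 1 Monday, common
1972: Jan 1 Saturday, leap
1971: Jan 1 Friday, common
1970: Jan 1 Thursday, common
1969: Jan 1 Wednesday, common
1968: Jan 1 Monday, leap
1968 matches on both conditions.

1968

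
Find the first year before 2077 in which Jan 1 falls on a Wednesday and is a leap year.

2076

Jan 1 advances by 2 weekdays after a leap year and by 1 after a common year.
2077: Jan 1 is Friday.
2076: Wednesday (leap)
2076 begins on a Wednesday and is a leap year.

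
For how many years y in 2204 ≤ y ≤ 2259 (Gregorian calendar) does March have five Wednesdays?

March has 31 days; it has five Wednesdays when Wednesday falls among the first (month-length − 28) days — i.e. when March 1 is one of Wednesday/Tuesday/Monday.
March 1 by year: 2204:Thu 2205:Fri 2206:Sat 2207:Sun 2208:Tue✓ 2209:Wed✓ 2210:Thu 2211:Fri 2212:Sun 2213:Mon✓ 2214:Tue✓ 2215:Wed✓ 2216:Fri 2217:Sat 2218:Sun …(26 more)… 2245:Sat 2246:Sun 2247:Mon✓ 2248:Wed✓ 2249:Thu 2250:Fri 2251:Sat 2252:Mon✓ 2253:Tue✓ 2254:Wed✓ 2255:Thu 2256:Sat 2257:Sun 2258:Mon✓ 2259:Tue✓
Years with five Wednesdays: 2208, 2209, 2213, 2214, 2215, 2219, 2220, 2224, 2225, 2226, 2230, 2231, 2236, 2237, 2241, 2242, 2243, 2247, 2248, 2252, 2253, 2254, 2258, 2259 → 24.

24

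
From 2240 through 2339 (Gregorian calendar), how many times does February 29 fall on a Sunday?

Leap years in 2240–2339: 24 of them.
Feb 29 weekday advances by 5 (mod 7) from one leap year to the next four years later (or differs when a century non-leap intervenes).
Leap-day weekdays: 2240:Sat 2244:Thu 2248:Tue 2252:Sun✓ 2256:Fri 2260:Wed 2264:Mon 2268:Sat 2272:Thu 2276:Tue 2280:Sun✓ 2284:Fri 2288:Wed 2292:Mon 2296:Sat 2304:Mon 2308:Sat 2312:Thu 2316:Tue 2320:Sun✓ 2324:Fri 2328:Wed 2332:Mon 2336:Sat
Sunday: 2252, 2280, 2320 → 3.

3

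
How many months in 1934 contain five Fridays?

4

A month of length L has five Fridays iff its first Friday is on day ≤ L−28 (so day 1–3 in a 31-day month, 1–2 in a 30-day month, day 1 in a leap February).
Checking each month of 1934: Jan starts Mon (31d); Feb starts Thu (28d); Mar starts Thu (31d) ✓; Apr starts Sun (30d); May starts Tue (31d); Jun starts Fri (30d) ✓; Jul starts Sun (31d); Aug starts Wed (31d) ✓; Sep starts Sat (30d); Oct starts Mon (31d); Nov starts Thu (30d) ✓; Dec starts Sat (31d).
Five-Friday months: March, June, August, November → 4.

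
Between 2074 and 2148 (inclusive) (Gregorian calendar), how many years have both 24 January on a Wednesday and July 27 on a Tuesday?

Check each year's weekday for 24 January and July 27:
  2074: Wed/Fri  2075: Thu/Sat  2076: Fri/Mon  2077: Sun/Tue  2078: Mon/Wed  2079: Tue/Thu  2080: Wed/Sat  2081: Fri/Sun  2082: Sat/Mon  2083: Sun/Tue  2084: Mon/Thu  2085: Wed/Fri  2086: Thu/Sat  2087: Fri/Sun  …(47 more)…  2135: Mon/Wed  2136: Tue/Fri  2137: Thu/Sat  2138: Fri/Sun  2139: Sat/Mon  2140: Sun/Wed  2141: Tue/Thu  2142: Wed/Fri  2143: Thu/Sat  2144: Fri/Mon  2145: Sun/Tue  2146: Mon/Wed  2147: Tue/Thu  2148: Wed/Sat
Both conditions hold in: no year — 0.

0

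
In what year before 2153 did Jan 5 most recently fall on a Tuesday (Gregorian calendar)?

2151

From one year to the next, a fixed date's weekday advances by 1, or by 2 when a Feb 29 lies between the two dates.
2153: January 5 is Friday.
2152: Wednesday (−2)
2151: Tuesday (−1)
Jan 5 falls on a Tuesday in 2151.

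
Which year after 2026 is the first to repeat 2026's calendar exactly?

Two years share a calendar iff Jan 1 falls on the same weekday and both are leap or both are common. 2026: Jan 1 is Thursday, common year.
2027: Jan 1 Friday, common
2028: Jan 1 Saturday, leap
2029: Jan 1 Monday, common
2030: Jan 1 Tuesday, common
2031: Jan 1 Wednesday, common
2032: Jan 1 Thursday, leap
2033: Jan 1 Saturday, common
2034: Jan 1 Sunday, common
2035: Jan 1 Monday, common
2036: Jan 1 Tuesday, leap
2037: Jan 1 Thursday, common
2037 matches on both conditions.

2037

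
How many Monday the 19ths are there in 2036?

1

Check the 19th of each month of 2036: Jan 19: Sat, Feb 19: Tue, Mar 19: Wed, Apr 19: Sat, May 19: Mon, Jun 19: Thu, Jul 19: Sat, Aug 19: Tue, Sep 19: Fri, Oct 19: Sun, Nov 19: Wed, Dec 19: Fri.
Monday occurs in May — 1 month.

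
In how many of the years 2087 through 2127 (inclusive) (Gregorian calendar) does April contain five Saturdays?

April has 30 days; it has five Saturdays when Saturday falls among the first (month-length − 28) days — i.e. when April 1 is one of Saturday/Friday.
April 1 by year: 2087:Tue 2088:Thu 2089:Fri✓ 2090:Sat✓ 2091:Sun 2092:Tue 2093:Wed 2094:Thu 2095:Fri✓ 2096:Sun 2097:Mon 2098:Tue 2099:Wed 2100:Thu 2101:Fri✓ …(11 more)… 2113:Sat✓ 2114:Sun 2115:Mon 2116:Wed 2117:Thu 2118:Fri✓ 2119:Sat✓ 2120:Mon 2121:Tue 2122:Wed 2123:Thu 2124:Sat✓ 2125:Sun 2126:Mon 2127:Tue
Years with five Saturdays: 2089, 2090, 2095, 2101, 2102, 2107, 2112, 2113, 2118, 2119, 2124 → 11.

11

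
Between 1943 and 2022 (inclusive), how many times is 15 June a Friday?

Track 15 June's weekday year by year (advancing +1, or +2 across a Feb 29):
  1943: Tue  1944: Thu (+2)  1945: Fri (+1) ✓  1946: Sat (+1)  1947: Sun (+1)
  1948: Tue (+2)  1949: Wed (+1)  1950: Thu (+1)  1951: Fri (+1) ✓  1952: Sun (+2)
  1953: Mon (+1)  1954: Tue (+1)  1955: Wed (+1)  1956: Fri (+2) ✓  … (52 more years) …
  2009: Mon (+1)  2010: Tue (+1)  2011: Wed (+1)  2012: Fri (+2) ✓  2013: Sat (+1)
  2014: Sun (+1)  2015: Mon (+1)  2016: Wed (+2)  2017: Thu (+1)  2018: Fri (+1) ✓
  2019: Sat (+1)  2020: Mon (+2)  2021: Tue (+1)  2022: Wed (+1)
Friday years: 1945, 1951, 1956, 1962, 1973, 1979, 1984, 1990, 2001, 2007, 2012, 2018 — 12 in total.

12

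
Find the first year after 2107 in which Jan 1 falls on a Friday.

2112

Jan 1 advances by 2 weekdays after a leap year and by 1 after a common year.
2107: Jan 1 is Saturday.
2108: Sunday (leap)
2109: Tuesday
2110: Wednesday
2111: Thursday
2112: Friday (leap)
2112 begins on a Friday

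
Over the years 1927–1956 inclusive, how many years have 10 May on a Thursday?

Track 10 May's weekday year by year (advancing +1, or +2 across a Feb 29):
  1927: Tue  1928: Thu (+2) ✓  1929: Fri (+1)  1930: Sat (+1)  1931: Sun (+1)
  1932: Tue (+2)  1933: Wed (+1)  1934: Thu (+1) ✓  1935: Fri (+1)  1936: Sun (+2)
  1937: Mon (+1)  1938: Tue (+1)  1939: Wed (+1)  1940: Fri (+2)  1941: Sat (+1)
  1942: Sun (+1)  1943: Mon (+1)  1944: Wed (+2)  1945: Thu (+1) ✓  1946: Fri (+1)
  1947: Sat (+1)  1948: Mon (+2)  1949: Tue (+1)  1950: Wed (+1)  1951: Thu (+1) ✓
  1952: Sat (+2)  1953: Sun (+1)  1954: Mon (+1)  1955: Tue (+1)  1956: Thu (+2) ✓
Thursday years: 1928, 1934, 1945, 1951, 1956 — 5 in total.

5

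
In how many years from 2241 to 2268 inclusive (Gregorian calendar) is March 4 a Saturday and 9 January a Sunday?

Check each year's weekday for March 4 and 9 January:
  2241: Thu/Sat  2242: Fri/Sun  2243: Sat/Mon  2244: Mon/Tue  2245: Tue/Thu  2246: Wed/Fri  2247: Thu/Sat  2248: Sat/Sun ✓  2249: Sun/Tue  2250: Mon/Wed  2251: Tue/Thu  2252: Thu/Fri  2253: Fri/Sun  2254: Sat/Mon  2255: Sun/Tue  2256: Tue/Wed  2257: Wed/Fri  2258: Thu/Sat  2259: Fri/Sun  2260: Sun/Mon  2261: Mon/Wed  2262: Tue/Thu  2263: Wed/Fri  2264: Fri/Sat  2265: Sat/Mon  2266: Sun/Tue  2267: Mon/Wed  2268: Wed/Thu
Both conditions hold in: 2248 — 1.

1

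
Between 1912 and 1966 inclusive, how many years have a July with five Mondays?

23

July has 31 days; it has five Mondays when Monday falls among the first (month-length − 28) days — i.e. when July 1 is one of Monday/Sunday/Saturday.
July 1 by year: 1912:Mon✓ 1913:Tue 1914:Wed 1915:Thu 1916:Sat✓ 1917:Sun✓ 1918:Mon✓ 1919:Tue 1920:Thu 1921:Fri 1922:Sat✓ 1923:Sun✓ 1924:Tue 1925:Wed 1926:Thu …(25 more)… 1952:Tue 1953:Wed 1954:Thu 1955:Fri 1956:Sun✓ 1957:Mon✓ 1958:Tue 1959:Wed 1960:Fri 1961:Sat✓ 1962:Sun✓ 1963:Mon✓ 1964:Wed 1965:Thu 1966:Fri
Years with five Mondays: 1912, 1916, 1917, 1918, 1922, 1923, 1928, 1929, 1933, 1934, 1935, 1939, 1940, 1944, 1945, 1946, 1950, 1951, 1956, 1957, 1961, 1962, 1963 → 23.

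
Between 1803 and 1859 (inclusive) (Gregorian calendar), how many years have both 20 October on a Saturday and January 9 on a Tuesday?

6

Check each year's weekday for 20 October and January 9:
  1803: Thu/Sun  1804: Sat/Mon  1805: Sun/Wed  1806: Mon/Thu  1807: Tue/Fri  1808: Thu/Sat  1809: Fri/Mon  1810: Sat/Tue ✓  1811: Sun/Wed  1812: Tue/Thu  1813: Wed/Sat  1814: Thu/Sun  1815: Fri/Mon  1816: Sun/Tue  …(29 more)…  1846: Tue/Fri  1847: Wed/Sat  1848: Fri/Sun  1849: Sat/Tue ✓  1850: Sun/Wed  1851: Mon/Thu  1852: Wed/Fri  1853: Thu/Sun  1854: Fri/Mon  1855: Sat/Tue ✓  1856: Mon/Wed  1857: Tue/Fri  1858: Wed/Sat  1859: Thu/Sun
Both conditions hold in: 1810, 1821, 1827, 1838, 1849, 1855 — 6.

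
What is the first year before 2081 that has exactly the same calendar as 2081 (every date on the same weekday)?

2070

Two years share a calendar iff Jan 1 falls on the same weekday and both are leap or both are common. 2081: Jan 1 is Wednesday, common year.
2080: Jan 1 Monday, leap
2079: Jan 1 Sunday, common
2078: Jan 1 Saturday, common
2077: Jan 1 Friday, common
2076: Jan 1 Wednesday, leap
2075: Jan 1 Tuesday, common
2074: Jan 1 Monday, common
2073: Jan 1 Sunday, common
2072: Jan 1 Friday, leap
2071: Jan 1 Thursday, common
2070: Jan 1 Wednesday, common
2070 matches on both conditions.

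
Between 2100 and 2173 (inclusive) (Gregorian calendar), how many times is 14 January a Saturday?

11

Track 14 January's weekday year by year (advancing +1, or +2 across a Feb 29):
  2100: Thu  2101: Fri (+1)  2102: Sat (+1) ✓  2103: Sun (+1)  2104: Mon (+1)
  2105: Wed (+2)  2106: Thu (+1)  2107: Fri (+1)  2108: Sat (+1) ✓  2109: Mon (+2)
  2110: Tue (+1)  2111: Wed (+1)  2112: Thu (+1)  2113: Sat (+2) ✓  … (46 more years) …
  2160: Mon (+1)  2161: Wed (+2)  2162: Thu (+1)  2163: Fri (+1)  2164: Sat (+1) ✓
  2165: Mon (+2)  2166: Tue (+1)  2167: Wed (+1)  2168: Thu (+1)  2169: Sat (+2) ✓
  2170: Sun (+1)  2171: Mon (+1)  2172: Tue (+1)  2173: Thu (+2)
Saturday years: 2102, 2108, 2113, 2119, 2130, 2136, 2141, 2147, 2158, 2164, 2169 — 11 in total.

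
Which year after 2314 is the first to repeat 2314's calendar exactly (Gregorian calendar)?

2325

Two years share a calendar iff Jan 1 falls on the same weekday and both are leap or both are common. 2314: Jan 1 is Thursday, common year.
2315: Jan 1 Friday, common
2316: Jan 1 Saturday, leap
2317: Jan 1 Monday, common
2318: Jan 1 Tuesday, common
2319: Jan 1 Wednesday, common
2320: Jan 1 Thursday, leap
2321: Jan 1 Saturday, common
2322: Jan 1 Sunday, common
2323: Jan 1 Monday, common
2324: Jan 1 Tuesday, leap
2325: Jan 1 Thursday, common
2325 matches on both conditions.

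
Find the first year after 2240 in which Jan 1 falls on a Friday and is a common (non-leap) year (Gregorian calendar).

Jan 1 advances by 2 weekdays after a leap year and by 1 after a common year.
2240: Jan 1 is Wednesday (leap).
2241: Friday
2241 begins on a Friday and is a common year.

2241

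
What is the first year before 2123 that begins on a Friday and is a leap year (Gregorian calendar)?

Jan 1 advances by 2 weekdays after a leap year and by 1 after a common year.
2123: Jan 1 is Friday.
2122: Thursday
2121: Wednesday
2120: Monday (leap)
2119: Sunday
2118: Saturday
2117: Friday
2116: Wednesday (leap)
2115: Tuesday
2114: Monday
2113: Sunday
2112: Friday (leap)
2112 begins on a Friday and is a leap year.

2112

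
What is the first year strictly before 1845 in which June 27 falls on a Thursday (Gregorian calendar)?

1844

From one year to the next, a fixed date's weekday advances by 1, or by 2 when a Feb 29 lies between the two dates.
1845: June 27 is Friday.
1844: Thursday (−1)
June 27 falls on a Thursday in 1844.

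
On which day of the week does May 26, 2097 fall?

Sunday

January 1, 2097 is a Tuesday.
May 26 is day 146 of the year, i.e. 145 days after Jan 1.
145 mod 7 = 5, so advance 5 weekdays from Tuesday: Sunday.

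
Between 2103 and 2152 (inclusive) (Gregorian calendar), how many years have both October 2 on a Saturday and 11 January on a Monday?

Check each year's weekday for October 2 and 11 January:
  2103: Tue/Thu  2104: Thu/Fri  2105: Fri/Sun  2106: Sat/Mon ✓  2107: Sun/Tue  2108: Tue/Wed  2109: Wed/Fri  2110: Thu/Sat  2111: Fri/Sun  2112: Sun/Mon  2113: Mon/Wed  2114: Tue/Thu  2115: Wed/Fri  2116: Fri/Sat  …(22 more)…  2139: Fri/Sun  2140: Sun/Mon  2141: Mon/Wed  2142: Tue/Thu  2143: Wed/Fri  2144: Fri/Sat  2145: Sat/Mon ✓  2146: Sun/Tue  2147: Mon/Wed  2148: Wed/Thu  2149: Thu/Sat  2150: Fri/Sun  2151: Sat/Mon ✓  2152: Mon/Tue
Both conditions hold in: 2106, 2117, 2123, 2134, 2145, 2151 — 6.

6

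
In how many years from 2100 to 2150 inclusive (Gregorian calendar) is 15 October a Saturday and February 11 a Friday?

Check each year's weekday for 15 October and February 11:
  2100: Fri/Thu  2101: Sat/Fri ✓  2102: Sun/Sat  2103: Mon/Sun  2104: Wed/Mon  2105: Thu/Wed  2106: Fri/Thu  2107: Sat/Fri ✓  2108: Mon/Sat  2109: Tue/Mon  2110: Wed/Tue  2111: Thu/Wed  2112: Sat/Thu  2113: Sun/Sat  …(23 more)…  2137: Tue/Mon  2138: Wed/Tue  2139: Thu/Wed  2140: Sat/Thu  2141: Sun/Sat  2142: Mon/Sun  2143: Tue/Mon  2144: Thu/Tue  2145: Fri/Thu  2146: Sat/Fri ✓  2147: Sun/Sat  2148: Tue/Sun  2149: Wed/Tue  2150: Thu/Wed
Both conditions hold in: 2101, 2107, 2118, 2129, 2135, 2146 — 6.

6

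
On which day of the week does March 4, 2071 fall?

January 1, 2071 is a Thursday.
March 4 is day 63 of the year, i.e. 62 days after Jan 1.
62 mod 7 = 6, so advance 6 weekdays from Thursday: Wednesday.

Wednesday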